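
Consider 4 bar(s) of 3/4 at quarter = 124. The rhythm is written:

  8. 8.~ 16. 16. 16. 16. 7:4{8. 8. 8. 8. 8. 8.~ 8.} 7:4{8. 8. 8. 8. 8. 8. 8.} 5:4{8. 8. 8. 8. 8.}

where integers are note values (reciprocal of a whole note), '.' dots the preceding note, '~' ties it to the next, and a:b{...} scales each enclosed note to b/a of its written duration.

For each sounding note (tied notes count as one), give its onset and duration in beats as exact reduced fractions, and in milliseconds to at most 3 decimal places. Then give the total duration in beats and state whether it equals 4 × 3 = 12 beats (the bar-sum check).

1) 0.0ms=0b +362.903ms=3/4b
2) 362.903ms=3/4b +544.355ms=9/8b
3) 907.258ms=15/8b +181.452ms=3/8b
4) 1088.71ms=9/4b +181.452ms=3/8b
5) 1270.161ms=21/8b +181.452ms=3/8b
6) 1451.613ms=3b +207.373ms=3/7b
7) 1658.986ms=24/7b +207.373ms=3/7b
8) 1866.359ms=27/7b +207.373ms=3/7b
9) 2073.733ms=30/7b +207.373ms=3/7b
10) 2281.106ms=33/7b +207.373ms=3/7b
11) 2488.479ms=36/7b +414.747ms=6/7b
12) 2903.226ms=6b +207.373ms=3/7b
13) 3110.599ms=45/7b +207.373ms=3/7b
14) 3317.972ms=48/7b +207.373ms=3/7b
15) 3525.346ms=51/7b +207.373ms=3/7b
16) 3732.719ms=54/7b +207.373ms=3/7b
17) 3940.092ms=57/7b +207.373ms=3/7b
18) 4147.465ms=60/7b +207.373ms=3/7b
19) 4354.839ms=9b +290.323ms=3/5b
20) 4645.161ms=48/5b +290.323ms=3/5b
21) 4935.484ms=51/5b +290.323ms=3/5b
22) 5225.806ms=54/5b +290.323ms=3/5b
23) 5516.129ms=57/5b +290.323ms=3/5b
Σ=12b of 12 (124bpm 3/4) — PASS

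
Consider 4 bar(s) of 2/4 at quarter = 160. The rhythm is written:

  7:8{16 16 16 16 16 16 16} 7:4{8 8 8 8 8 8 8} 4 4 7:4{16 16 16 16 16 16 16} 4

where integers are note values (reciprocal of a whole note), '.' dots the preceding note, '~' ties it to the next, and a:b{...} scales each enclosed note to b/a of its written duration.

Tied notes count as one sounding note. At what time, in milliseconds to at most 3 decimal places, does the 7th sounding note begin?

1. 0.0ms @ 0 + 107.143ms (2/7)
2. 107.143ms @ 2/7 + 107.143ms (2/7)
3. 214.286ms @ 4/7 + 107.143ms (2/7)
4. 321.429ms @ 6/7 + 107.143ms (2/7)
5. 428.571ms @ 8/7 + 107.143ms (2/7)
6. 535.714ms @ 10/7 + 107.143ms (2/7)
7. 642.857ms @ 12/7 + 107.143ms (2/7)
8. 750.0ms @ 2 + 107.143ms (2/7)
9. 857.143ms @ 16/7 + 107.143ms (2/7)
10. 964.286ms @ 18/7 + 107.143ms (2/7)
11. 1071.429ms @ 20/7 + 107.143ms (2/7)
12. 1178.571ms @ 22/7 + 107.143ms (2/7)
13. 1285.714ms @ 24/7 + 107.143ms (2/7)
14. 1392.857ms @ 26/7 + 107.143ms (2/7)
15. 1500.0ms @ 4 + 375.0ms (1)
16. 1875.0ms @ 5 + 375.0ms (1)
17. 2250.0ms @ 6 + 53.571ms (1/7)
18. 2303.571ms @ 43/7 + 53.571ms (1/7)
19. 2357.143ms @ 44/7 + 53.571ms (1/7)
20. 2410.714ms @ 45/7 + 53.571ms (1/7)
21. 2464.286ms @ 46/7 + 53.571ms (1/7)
22. 2517.857ms @ 47/7 + 53.571ms (1/7)
23. 2571.429ms @ 48/7 + 53.571ms (1/7)
24. 2625.0ms @ 7 + 375.0ms (1)

note 7 onset = 12/7b = 642.857ms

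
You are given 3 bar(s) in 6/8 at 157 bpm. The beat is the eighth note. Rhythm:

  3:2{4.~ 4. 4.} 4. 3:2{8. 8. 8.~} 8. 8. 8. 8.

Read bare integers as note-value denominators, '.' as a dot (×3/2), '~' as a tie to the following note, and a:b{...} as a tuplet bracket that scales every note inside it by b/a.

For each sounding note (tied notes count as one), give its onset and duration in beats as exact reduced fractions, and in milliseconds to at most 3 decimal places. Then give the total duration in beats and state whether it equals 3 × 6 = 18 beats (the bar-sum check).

1) 0.0ms=0b +1528.662ms=4b
2) 1528.662ms=4b +764.331ms=2b
3) 2292.994ms=6b +1146.497ms=3b
4) 3439.49ms=9b +382.166ms=1b
5) 3821.656ms=10b +382.166ms=1b
6) 4203.822ms=11b +955.414ms=5/2b
7) 5159.236ms=27/2b +573.248ms=3/2b
8) 5732.484ms=15b +573.248ms=3/2b
9) 6305.732ms=33/2b +573.248ms=3/2b
Σ=18b of 18 (157bpm 6/8) — PASS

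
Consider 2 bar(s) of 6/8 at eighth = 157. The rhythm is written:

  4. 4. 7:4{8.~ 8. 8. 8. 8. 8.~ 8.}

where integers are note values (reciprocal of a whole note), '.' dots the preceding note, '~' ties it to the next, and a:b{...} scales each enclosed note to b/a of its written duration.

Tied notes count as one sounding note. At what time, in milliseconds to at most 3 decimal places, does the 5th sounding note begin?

note 5 onset = 60/7b = 3275.705ms

1. 0.0ms @ 0 + 1146.497ms (3)
2. 1146.497ms @ 3 + 1146.497ms (3)
3. 2292.994ms @ 6 + 655.141ms (12/7)
4. 2948.135ms @ 54/7 + 327.571ms (6/7)
5. 3275.705ms @ 60/7 + 327.571ms (6/7)
6. 3603.276ms @ 66/7 + 327.571ms (6/7)
7. 3930.846ms @ 72/7 + 655.141ms (12/7)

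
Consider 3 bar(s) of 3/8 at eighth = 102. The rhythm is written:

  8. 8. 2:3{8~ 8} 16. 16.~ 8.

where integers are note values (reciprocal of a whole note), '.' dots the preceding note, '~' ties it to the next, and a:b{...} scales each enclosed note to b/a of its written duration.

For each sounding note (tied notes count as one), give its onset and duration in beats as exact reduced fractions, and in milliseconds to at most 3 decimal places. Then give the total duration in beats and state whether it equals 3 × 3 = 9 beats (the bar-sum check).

1) 0.0ms=0b +882.353ms=3/2b
2) 882.353ms=3/2b +882.353ms=3/2b
3) 1764.706ms=3b +1764.706ms=3b
4) 3529.412ms=6b +441.176ms=3/4b
5) 3970.588ms=27/4b +1323.529ms=9/4b
Σ=9b of 9 (102bpm 3/8) — PASS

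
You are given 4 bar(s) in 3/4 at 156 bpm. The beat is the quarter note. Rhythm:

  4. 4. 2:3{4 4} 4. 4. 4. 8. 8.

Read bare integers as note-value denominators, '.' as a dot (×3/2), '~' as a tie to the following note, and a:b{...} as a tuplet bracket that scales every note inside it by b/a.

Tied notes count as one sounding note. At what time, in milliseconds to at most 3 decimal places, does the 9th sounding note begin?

1. 0.0ms @ 0 + 576.923ms (3/2)
2. 576.923ms @ 3/2 + 576.923ms (3/2)
3. 1153.846ms @ 3 + 576.923ms (3/2)
4. 1730.769ms @ 9/2 + 576.923ms (3/2)
5. 2307.692ms @ 6 + 576.923ms (3/2)
6. 2884.615ms @ 15/2 + 576.923ms (3/2)
7. 3461.538ms @ 9 + 576.923ms (3/2)
8. 4038.462ms @ 21/2 + 288.462ms (3/4)
9. 4326.923ms @ 45/4 + 288.462ms (3/4)

note 9 onset = 45/4b = 4326.923ms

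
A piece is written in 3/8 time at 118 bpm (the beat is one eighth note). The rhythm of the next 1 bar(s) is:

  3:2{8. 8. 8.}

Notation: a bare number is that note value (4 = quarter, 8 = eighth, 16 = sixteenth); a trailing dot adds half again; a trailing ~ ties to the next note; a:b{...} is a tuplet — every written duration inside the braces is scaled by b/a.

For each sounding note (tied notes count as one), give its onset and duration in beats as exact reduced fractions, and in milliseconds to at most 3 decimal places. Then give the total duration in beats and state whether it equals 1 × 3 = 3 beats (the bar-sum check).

1) 0.0ms=0b +508.475ms=1b
2) 508.475ms=1b +508.475ms=1b
3) 1016.949ms=2b +508.475ms=1b
Σ=3b of 3 (118bpm 3/8) — PASS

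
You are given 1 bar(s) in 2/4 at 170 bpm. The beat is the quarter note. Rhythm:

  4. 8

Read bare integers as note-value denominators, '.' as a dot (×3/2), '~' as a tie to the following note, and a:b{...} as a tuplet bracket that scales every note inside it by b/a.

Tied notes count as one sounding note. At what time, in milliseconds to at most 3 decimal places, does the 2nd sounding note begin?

note 2 onset = 3/2b = 529.412ms

1. 0.0ms @ 0 + 529.412ms (3/2)
2. 529.412ms @ 3/2 + 176.471ms (1/2)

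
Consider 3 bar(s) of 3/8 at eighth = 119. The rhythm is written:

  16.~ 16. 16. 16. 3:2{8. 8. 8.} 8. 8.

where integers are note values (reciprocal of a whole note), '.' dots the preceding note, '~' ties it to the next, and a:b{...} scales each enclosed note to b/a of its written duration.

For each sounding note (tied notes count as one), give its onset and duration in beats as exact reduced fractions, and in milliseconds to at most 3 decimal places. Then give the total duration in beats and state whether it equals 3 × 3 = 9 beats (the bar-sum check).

1) 0.0ms=0b +756.303ms=3/2b
2) 756.303ms=3/2b +378.151ms=3/4b
3) 1134.454ms=9/4b +378.151ms=3/4b
4) 1512.605ms=3b +504.202ms=1b
5) 2016.807ms=4b +504.202ms=1b
6) 2521.008ms=5b +504.202ms=1b
7) 3025.21ms=6b +756.303ms=3/2b
8) 3781.513ms=15/2b +756.303ms=3/2b
Σ=9b of 9 (119bpm 3/8) — PASS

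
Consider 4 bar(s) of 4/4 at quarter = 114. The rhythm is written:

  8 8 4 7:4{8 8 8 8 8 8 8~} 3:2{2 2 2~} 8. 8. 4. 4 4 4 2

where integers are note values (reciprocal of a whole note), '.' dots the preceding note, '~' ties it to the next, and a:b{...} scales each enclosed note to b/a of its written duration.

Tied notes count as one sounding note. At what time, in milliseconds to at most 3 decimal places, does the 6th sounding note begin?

note 6 onset = 18/7b = 1353.383ms

1. 0.0ms @ 0 + 263.158ms (1/2)
2. 263.158ms @ 1/2 + 263.158ms (1/2)
3. 526.316ms @ 1 + 526.316ms (1)
4. 1052.632ms @ 2 + 150.376ms (2/7)
5. 1203.008ms @ 16/7 + 150.376ms (2/7)
6. 1353.383ms @ 18/7 + 150.376ms (2/7)
7. 1503.759ms @ 20/7 + 150.376ms (2/7)
8. 1654.135ms @ 22/7 + 150.376ms (2/7)
9. 1804.511ms @ 24/7 + 150.376ms (2/7)
10. 1954.887ms @ 26/7 + 852.13ms (34/21)
11. 2807.018ms @ 16/3 + 701.754ms (4/3)
12. 3508.772ms @ 20/3 + 1096.491ms (25/12)
13. 4605.263ms @ 35/4 + 394.737ms (3/4)
14. 5000.0ms @ 19/2 + 789.474ms (3/2)
15. 5789.474ms @ 11 + 526.316ms (1)
16. 6315.789ms @ 12 + 526.316ms (1)
17. 6842.105ms @ 13 + 526.316ms (1)
18. 7368.421ms @ 14 + 1052.632ms (2)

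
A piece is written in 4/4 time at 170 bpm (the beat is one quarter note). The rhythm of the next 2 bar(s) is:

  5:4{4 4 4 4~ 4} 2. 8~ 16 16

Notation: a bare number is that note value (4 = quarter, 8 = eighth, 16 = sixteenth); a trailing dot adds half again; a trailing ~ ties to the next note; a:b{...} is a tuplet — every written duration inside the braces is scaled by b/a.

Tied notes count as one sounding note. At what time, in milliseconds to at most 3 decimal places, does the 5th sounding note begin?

1. 0.0ms @ 0 + 282.353ms (4/5)
2. 282.353ms @ 4/5 + 282.353ms (4/5)
3. 564.706ms @ 8/5 + 282.353ms (4/5)
4. 847.059ms @ 12/5 + 564.706ms (8/5)
5. 1411.765ms @ 4 + 1058.824ms (3)
6. 2470.588ms @ 7 + 264.706ms (3/4)
7. 2735.294ms @ 31/4 + 88.235ms (1/4)

note 5 onset = 4b = 1411.765ms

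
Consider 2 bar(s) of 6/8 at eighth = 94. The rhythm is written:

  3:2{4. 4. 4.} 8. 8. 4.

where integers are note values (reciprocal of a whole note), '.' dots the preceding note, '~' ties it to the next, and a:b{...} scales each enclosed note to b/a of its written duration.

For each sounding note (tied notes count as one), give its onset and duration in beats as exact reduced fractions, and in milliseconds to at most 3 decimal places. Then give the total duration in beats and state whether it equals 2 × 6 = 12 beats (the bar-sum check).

1) 0.0ms=0b +1276.596ms=2b
2) 1276.596ms=2b +1276.596ms=2b
3) 2553.191ms=4b +1276.596ms=2b
4) 3829.787ms=6b +957.447ms=3/2b
5) 4787.234ms=15/2b +957.447ms=3/2b
6) 5744.681ms=9b +1914.894ms=3b
Σ=12b of 12 (94bpm 6/8) — PASS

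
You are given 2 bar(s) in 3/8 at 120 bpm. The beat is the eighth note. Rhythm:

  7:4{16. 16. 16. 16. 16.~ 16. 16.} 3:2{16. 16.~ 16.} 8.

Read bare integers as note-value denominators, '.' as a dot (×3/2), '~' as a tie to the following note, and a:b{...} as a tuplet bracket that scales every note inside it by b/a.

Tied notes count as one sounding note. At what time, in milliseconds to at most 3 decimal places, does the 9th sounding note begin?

1. 0.0ms @ 0 + 214.286ms (3/7)
2. 214.286ms @ 3/7 + 214.286ms (3/7)
3. 428.571ms @ 6/7 + 214.286ms (3/7)
4. 642.857ms @ 9/7 + 214.286ms (3/7)
5. 857.143ms @ 12/7 + 428.571ms (6/7)
6. 1285.714ms @ 18/7 + 214.286ms (3/7)
7. 1500.0ms @ 3 + 250.0ms (1/2)
8. 1750.0ms @ 7/2 + 500.0ms (1)
9. 2250.0ms @ 9/2 + 750.0ms (3/2)

note 9 onset = 9/2b = 2250.0ms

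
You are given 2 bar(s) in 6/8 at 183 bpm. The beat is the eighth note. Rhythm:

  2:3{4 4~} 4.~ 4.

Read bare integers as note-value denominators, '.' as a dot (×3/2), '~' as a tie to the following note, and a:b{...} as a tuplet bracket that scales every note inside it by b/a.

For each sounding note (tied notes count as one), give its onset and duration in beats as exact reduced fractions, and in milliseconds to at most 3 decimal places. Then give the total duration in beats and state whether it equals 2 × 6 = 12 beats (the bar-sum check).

1) 0.0ms=0b +983.607ms=3b
2) 983.607ms=3b +2950.82ms=9b
Σ=12b of 12 (183bpm 6/8) — PASS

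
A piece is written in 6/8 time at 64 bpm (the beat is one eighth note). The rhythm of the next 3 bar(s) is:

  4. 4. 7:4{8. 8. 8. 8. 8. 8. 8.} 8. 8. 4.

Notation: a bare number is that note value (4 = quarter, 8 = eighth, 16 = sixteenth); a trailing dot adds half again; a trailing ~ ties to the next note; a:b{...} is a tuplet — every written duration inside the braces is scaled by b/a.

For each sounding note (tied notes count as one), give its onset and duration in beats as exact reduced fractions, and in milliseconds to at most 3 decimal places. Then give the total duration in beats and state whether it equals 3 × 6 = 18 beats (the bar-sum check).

1) 0.0ms=0b +2812.5ms=3b
2) 2812.5ms=3b +2812.5ms=3b
3) 5625.0ms=6b +803.571ms=6/7b
4) 6428.571ms=48/7b +803.571ms=6/7b
5) 7232.143ms=54/7b +803.571ms=6/7b
6) 8035.714ms=60/7b +803.571ms=6/7b
7) 8839.286ms=66/7b +803.571ms=6/7b
8) 9642.857ms=72/7b +803.571ms=6/7b
9) 10446.429ms=78/7b +803.571ms=6/7b
10) 11250.0ms=12b +1406.25ms=3/2b
11) 12656.25ms=27/2b +1406.25ms=3/2b
12) 14062.5ms=15b +2812.5ms=3b
Σ=18b of 18 (64bpm 6/8) — PASS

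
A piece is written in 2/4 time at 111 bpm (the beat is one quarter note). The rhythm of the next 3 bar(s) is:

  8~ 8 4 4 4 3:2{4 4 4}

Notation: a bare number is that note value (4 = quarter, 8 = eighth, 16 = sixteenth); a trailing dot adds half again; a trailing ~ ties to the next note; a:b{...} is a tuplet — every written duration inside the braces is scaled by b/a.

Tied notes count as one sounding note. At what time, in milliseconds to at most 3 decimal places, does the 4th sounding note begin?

note 4 onset = 3b = 1621.622ms

1. 0.0ms @ 0 + 540.541ms (1)
2. 540.541ms @ 1 + 540.541ms (1)
3. 1081.081ms @ 2 + 540.541ms (1)
4. 1621.622ms @ 3 + 540.541ms (1)
5. 2162.162ms @ 4 + 360.36ms (2/3)
6. 2522.523ms @ 14/3 + 360.36ms (2/3)
7. 2882.883ms @ 16/3 + 360.36ms (2/3)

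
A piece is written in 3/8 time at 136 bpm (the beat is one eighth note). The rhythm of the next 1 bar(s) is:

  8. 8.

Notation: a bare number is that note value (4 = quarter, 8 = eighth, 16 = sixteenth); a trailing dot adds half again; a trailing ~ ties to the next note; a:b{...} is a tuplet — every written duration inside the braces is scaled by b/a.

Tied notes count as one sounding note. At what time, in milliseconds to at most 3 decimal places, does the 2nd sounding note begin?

note 2 onset = 3/2b = 661.765ms

1. 0.0ms @ 0 + 661.765ms (3/2)
2. 661.765ms @ 3/2 + 661.765ms (3/2)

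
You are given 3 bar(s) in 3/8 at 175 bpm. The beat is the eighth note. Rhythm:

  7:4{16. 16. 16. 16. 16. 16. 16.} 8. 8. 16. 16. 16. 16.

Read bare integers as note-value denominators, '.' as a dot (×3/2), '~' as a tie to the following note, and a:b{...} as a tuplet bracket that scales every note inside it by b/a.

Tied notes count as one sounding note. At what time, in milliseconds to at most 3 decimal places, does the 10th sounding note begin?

1. 0.0ms @ 0 + 146.939ms (3/7)
2. 146.939ms @ 3/7 + 146.939ms (3/7)
3. 293.878ms @ 6/7 + 146.939ms (3/7)
4. 440.816ms @ 9/7 + 146.939ms (3/7)
5. 587.755ms @ 12/7 + 146.939ms (3/7)
6. 734.694ms @ 15/7 + 146.939ms (3/7)
7. 881.633ms @ 18/7 + 146.939ms (3/7)
8. 1028.571ms @ 3 + 514.286ms (3/2)
9. 1542.857ms @ 9/2 + 514.286ms (3/2)
10. 2057.143ms @ 6 + 257.143ms (3/4)
11. 2314.286ms @ 27/4 + 257.143ms (3/4)
12. 2571.429ms @ 15/2 + 257.143ms (3/4)
13. 2828.571ms @ 33/4 + 257.143ms (3/4)

note 10 onset = 6b = 2057.143ms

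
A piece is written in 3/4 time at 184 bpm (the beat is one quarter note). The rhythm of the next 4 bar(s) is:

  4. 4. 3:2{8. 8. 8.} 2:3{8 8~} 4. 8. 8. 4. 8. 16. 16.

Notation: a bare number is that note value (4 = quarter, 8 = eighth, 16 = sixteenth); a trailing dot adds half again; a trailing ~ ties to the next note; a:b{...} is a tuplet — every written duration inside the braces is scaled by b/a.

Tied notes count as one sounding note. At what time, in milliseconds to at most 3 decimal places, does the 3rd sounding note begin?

note 3 onset = 3b = 978.261ms

1. 0.0ms @ 0 + 489.13ms (3/2)
2. 489.13ms @ 3/2 + 489.13ms (3/2)
3. 978.261ms @ 3 + 163.043ms (1/2)
4. 1141.304ms @ 7/2 + 163.043ms (1/2)
5. 1304.348ms @ 4 + 163.043ms (1/2)
6. 1467.391ms @ 9/2 + 244.565ms (3/4)
7. 1711.957ms @ 21/4 + 733.696ms (9/4)
8. 2445.652ms @ 15/2 + 244.565ms (3/4)
9. 2690.217ms @ 33/4 + 244.565ms (3/4)
10. 2934.783ms @ 9 + 489.13ms (3/2)
11. 3423.913ms @ 21/2 + 244.565ms (3/4)
12. 3668.478ms @ 45/4 + 122.283ms (3/8)
13. 3790.761ms @ 93/8 + 122.283ms (3/8)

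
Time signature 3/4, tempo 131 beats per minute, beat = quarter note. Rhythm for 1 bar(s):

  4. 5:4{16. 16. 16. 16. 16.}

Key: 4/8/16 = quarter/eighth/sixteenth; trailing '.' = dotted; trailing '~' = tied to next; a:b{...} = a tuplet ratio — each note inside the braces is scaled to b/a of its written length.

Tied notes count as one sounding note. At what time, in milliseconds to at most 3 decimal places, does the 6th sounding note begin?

note 6 onset = 27/10b = 1236.641ms

1. 0.0ms @ 0 + 687.023ms (3/2)
2. 687.023ms @ 3/2 + 137.405ms (3/10)
3. 824.427ms @ 9/5 + 137.405ms (3/10)
4. 961.832ms @ 21/10 + 137.405ms (3/10)
5. 1099.237ms @ 12/5 + 137.405ms (3/10)
6. 1236.641ms @ 27/10 + 137.405ms (3/10)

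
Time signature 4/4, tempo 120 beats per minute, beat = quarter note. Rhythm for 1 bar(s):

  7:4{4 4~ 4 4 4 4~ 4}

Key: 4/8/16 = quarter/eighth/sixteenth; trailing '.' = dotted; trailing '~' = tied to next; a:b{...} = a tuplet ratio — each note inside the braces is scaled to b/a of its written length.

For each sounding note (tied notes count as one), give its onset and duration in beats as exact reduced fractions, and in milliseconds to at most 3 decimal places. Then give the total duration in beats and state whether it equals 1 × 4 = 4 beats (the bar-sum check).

1) 0.0ms=0b +285.714ms=4/7b
2) 285.714ms=4/7b +571.429ms=8/7b
3) 857.143ms=12/7b +285.714ms=4/7b
4) 1142.857ms=16/7b +285.714ms=4/7b
5) 1428.571ms=20/7b +571.429ms=8/7b
Σ=4b of 4 (120bpm 4/4) — PASS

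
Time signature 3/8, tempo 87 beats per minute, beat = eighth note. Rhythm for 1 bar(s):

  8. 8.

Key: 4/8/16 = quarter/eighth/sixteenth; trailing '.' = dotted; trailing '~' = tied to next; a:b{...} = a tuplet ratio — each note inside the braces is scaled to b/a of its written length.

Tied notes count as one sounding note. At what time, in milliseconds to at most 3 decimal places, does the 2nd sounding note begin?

1. 0.0ms @ 0 + 1034.483ms (3/2)
2. 1034.483ms @ 3/2 + 1034.483ms (3/2)

note 2 onset = 3/2b = 1034.483ms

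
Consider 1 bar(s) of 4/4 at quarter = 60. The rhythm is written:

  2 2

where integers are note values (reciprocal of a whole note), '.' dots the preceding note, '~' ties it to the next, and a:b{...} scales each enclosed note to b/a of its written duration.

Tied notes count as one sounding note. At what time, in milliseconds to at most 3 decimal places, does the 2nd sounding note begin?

note 2 onset = 2b = 2000.0ms

1. 0.0ms @ 0 + 2000.0ms (2)
2. 2000.0ms @ 2 + 2000.0ms (2)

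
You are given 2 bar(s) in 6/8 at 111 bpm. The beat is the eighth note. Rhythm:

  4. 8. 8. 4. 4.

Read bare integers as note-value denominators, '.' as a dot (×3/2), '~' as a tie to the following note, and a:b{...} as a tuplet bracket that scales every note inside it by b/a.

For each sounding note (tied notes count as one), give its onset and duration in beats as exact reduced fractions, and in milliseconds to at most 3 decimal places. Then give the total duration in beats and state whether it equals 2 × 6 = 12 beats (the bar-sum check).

1) 0.0ms=0b +1621.622ms=3b
2) 1621.622ms=3b +810.811ms=3/2b
3) 2432.432ms=9/2b +810.811ms=3/2b
4) 3243.243ms=6b +1621.622ms=3b
5) 4864.865ms=9b +1621.622ms=3b
Σ=12b of 12 (111bpm 6/8) — PASS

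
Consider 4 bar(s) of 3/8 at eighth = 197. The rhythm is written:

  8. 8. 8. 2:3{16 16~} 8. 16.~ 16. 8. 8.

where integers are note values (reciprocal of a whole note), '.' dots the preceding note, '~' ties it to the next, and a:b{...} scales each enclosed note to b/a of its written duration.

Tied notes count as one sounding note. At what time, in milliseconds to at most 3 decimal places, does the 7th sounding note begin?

note 7 onset = 9b = 2741.117ms

1. 0.0ms @ 0 + 456.853ms (3/2)
2. 456.853ms @ 3/2 + 456.853ms (3/2)
3. 913.706ms @ 3 + 456.853ms (3/2)
4. 1370.558ms @ 9/2 + 228.426ms (3/4)
5. 1598.985ms @ 21/4 + 685.279ms (9/4)
6. 2284.264ms @ 15/2 + 456.853ms (3/2)
7. 2741.117ms @ 9 + 456.853ms (3/2)
8. 3197.97ms @ 21/2 + 456.853ms (3/2)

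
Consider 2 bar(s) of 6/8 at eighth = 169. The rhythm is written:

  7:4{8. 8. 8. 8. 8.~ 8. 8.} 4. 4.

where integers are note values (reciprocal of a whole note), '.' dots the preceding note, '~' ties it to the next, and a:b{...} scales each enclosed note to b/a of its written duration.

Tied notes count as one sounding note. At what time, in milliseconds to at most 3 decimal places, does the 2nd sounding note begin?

1. 0.0ms @ 0 + 304.311ms (6/7)
2. 304.311ms @ 6/7 + 304.311ms (6/7)
3. 608.622ms @ 12/7 + 304.311ms (6/7)
4. 912.933ms @ 18/7 + 304.311ms (6/7)
5. 1217.244ms @ 24/7 + 608.622ms (12/7)
6. 1825.866ms @ 36/7 + 304.311ms (6/7)
7. 2130.178ms @ 6 + 1065.089ms (3)
8. 3195.266ms @ 9 + 1065.089ms (3)

note 2 onset = 6/7b = 304.311ms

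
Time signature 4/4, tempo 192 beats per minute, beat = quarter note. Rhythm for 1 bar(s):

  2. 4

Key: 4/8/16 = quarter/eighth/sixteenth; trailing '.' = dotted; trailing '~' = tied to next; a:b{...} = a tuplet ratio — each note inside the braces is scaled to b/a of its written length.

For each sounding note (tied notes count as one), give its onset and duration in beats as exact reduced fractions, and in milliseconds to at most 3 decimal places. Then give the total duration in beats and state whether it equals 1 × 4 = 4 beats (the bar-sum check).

1) 0.0ms=0b +937.5ms=3b
2) 937.5ms=3b +312.5ms=1b
Σ=4b of 4 (192bpm 4/4) — PASS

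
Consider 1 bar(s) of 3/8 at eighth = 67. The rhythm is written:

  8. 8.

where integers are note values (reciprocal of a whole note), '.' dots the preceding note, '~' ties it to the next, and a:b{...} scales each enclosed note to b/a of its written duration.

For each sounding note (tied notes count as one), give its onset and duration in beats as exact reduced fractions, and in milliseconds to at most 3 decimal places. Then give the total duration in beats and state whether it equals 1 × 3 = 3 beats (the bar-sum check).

1) 0.0ms=0b +1343.284ms=3/2b
2) 1343.284ms=3/2b +1343.284ms=3/2b
Σ=3b of 3 (67bpm 3/8) — PASS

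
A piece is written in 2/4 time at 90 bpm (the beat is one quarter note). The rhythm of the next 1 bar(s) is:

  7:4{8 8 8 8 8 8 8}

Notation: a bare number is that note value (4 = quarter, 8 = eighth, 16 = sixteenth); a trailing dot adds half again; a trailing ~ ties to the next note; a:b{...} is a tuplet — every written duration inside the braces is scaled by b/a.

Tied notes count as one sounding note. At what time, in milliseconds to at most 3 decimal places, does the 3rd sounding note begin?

1. 0.0ms @ 0 + 190.476ms (2/7)
2. 190.476ms @ 2/7 + 190.476ms (2/7)
3. 380.952ms @ 4/7 + 190.476ms (2/7)
4. 571.429ms @ 6/7 + 190.476ms (2/7)
5. 761.905ms @ 8/7 + 190.476ms (2/7)
6. 952.381ms @ 10/7 + 190.476ms (2/7)
7. 1142.857ms @ 12/7 + 190.476ms (2/7)

note 3 onset = 4/7b = 380.952ms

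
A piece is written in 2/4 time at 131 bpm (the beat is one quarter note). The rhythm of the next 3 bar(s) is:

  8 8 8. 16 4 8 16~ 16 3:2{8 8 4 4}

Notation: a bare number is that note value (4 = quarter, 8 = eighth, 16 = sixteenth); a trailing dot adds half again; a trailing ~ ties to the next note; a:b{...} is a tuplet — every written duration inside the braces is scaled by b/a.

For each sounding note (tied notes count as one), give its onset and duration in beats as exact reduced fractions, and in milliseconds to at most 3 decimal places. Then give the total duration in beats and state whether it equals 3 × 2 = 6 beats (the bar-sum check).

1) 0.0ms=0b +229.008ms=1/2b
2) 229.008ms=1/2b +229.008ms=1/2b
3) 458.015ms=1b +343.511ms=3/4b
4) 801.527ms=7/4b +114.504ms=1/4b
5) 916.031ms=2b +458.015ms=1b
6) 1374.046ms=3b +229.008ms=1/2b
7) 1603.053ms=7/2b +229.008ms=1/2b
8) 1832.061ms=4b +152.672ms=1/3b
9) 1984.733ms=13/3b +152.672ms=1/3b
10) 2137.405ms=14/3b +305.344ms=2/3b
11) 2442.748ms=16/3b +305.344ms=2/3b
Σ=6b of 6 (131bpm 2/4) — PASS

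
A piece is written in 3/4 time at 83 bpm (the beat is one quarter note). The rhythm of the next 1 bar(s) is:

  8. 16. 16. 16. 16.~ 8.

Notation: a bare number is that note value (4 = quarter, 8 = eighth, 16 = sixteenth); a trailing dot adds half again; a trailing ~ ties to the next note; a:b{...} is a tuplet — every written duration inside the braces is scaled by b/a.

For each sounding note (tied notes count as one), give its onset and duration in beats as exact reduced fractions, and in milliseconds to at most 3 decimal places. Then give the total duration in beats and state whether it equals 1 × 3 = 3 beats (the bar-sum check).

1) 0.0ms=0b +542.169ms=3/4b
2) 542.169ms=3/4b +271.084ms=3/8b
3) 813.253ms=9/8b +271.084ms=3/8b
4) 1084.337ms=3/2b +271.084ms=3/8b
5) 1355.422ms=15/8b +813.253ms=9/8b
Σ=3b of 3 (83bpm 3/4) — PASS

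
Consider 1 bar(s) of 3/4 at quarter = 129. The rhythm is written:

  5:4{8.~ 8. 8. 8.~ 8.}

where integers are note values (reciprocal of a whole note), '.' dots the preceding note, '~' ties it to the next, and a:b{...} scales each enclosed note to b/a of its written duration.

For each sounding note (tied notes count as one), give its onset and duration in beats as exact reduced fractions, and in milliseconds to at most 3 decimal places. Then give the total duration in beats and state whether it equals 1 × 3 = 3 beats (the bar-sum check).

1) 0.0ms=0b +558.14ms=6/5b
2) 558.14ms=6/5b +279.07ms=3/5b
3) 837.209ms=9/5b +558.14ms=6/5b
Σ=3b of 3 (129bpm 3/4) — PASS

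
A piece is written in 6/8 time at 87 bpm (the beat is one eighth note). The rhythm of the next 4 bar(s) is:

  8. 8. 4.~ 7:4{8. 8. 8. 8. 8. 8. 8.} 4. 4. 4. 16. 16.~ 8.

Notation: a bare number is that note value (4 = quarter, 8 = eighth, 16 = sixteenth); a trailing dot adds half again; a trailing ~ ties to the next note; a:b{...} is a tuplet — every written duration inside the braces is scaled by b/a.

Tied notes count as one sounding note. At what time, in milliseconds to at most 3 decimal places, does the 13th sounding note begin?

note 13 onset = 21b = 14482.759ms

1. 0.0ms @ 0 + 1034.483ms (3/2)
2. 1034.483ms @ 3/2 + 1034.483ms (3/2)
3. 2068.966ms @ 3 + 2660.099ms (27/7)
4. 4729.064ms @ 48/7 + 591.133ms (6/7)
5. 5320.197ms @ 54/7 + 591.133ms (6/7)
6. 5911.33ms @ 60/7 + 591.133ms (6/7)
7. 6502.463ms @ 66/7 + 591.133ms (6/7)
8. 7093.596ms @ 72/7 + 591.133ms (6/7)
9. 7684.729ms @ 78/7 + 591.133ms (6/7)
10. 8275.862ms @ 12 + 2068.966ms (3)
11. 10344.828ms @ 15 + 2068.966ms (3)
12. 12413.793ms @ 18 + 2068.966ms (3)
13. 14482.759ms @ 21 + 517.241ms (3/4)
14. 15000.0ms @ 87/4 + 1551.724ms (9/4)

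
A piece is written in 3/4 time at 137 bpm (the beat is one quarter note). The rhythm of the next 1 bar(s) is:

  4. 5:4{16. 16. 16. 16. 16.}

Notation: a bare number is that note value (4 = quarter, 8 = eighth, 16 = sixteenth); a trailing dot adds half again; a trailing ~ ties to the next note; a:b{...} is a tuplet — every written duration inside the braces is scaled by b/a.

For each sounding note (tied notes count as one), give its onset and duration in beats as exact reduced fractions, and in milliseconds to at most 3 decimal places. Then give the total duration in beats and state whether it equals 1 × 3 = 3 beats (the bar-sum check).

1) 0.0ms=0b +656.934ms=3/2b
2) 656.934ms=3/2b +131.387ms=3/10b
3) 788.321ms=9/5b +131.387ms=3/10b
4) 919.708ms=21/10b +131.387ms=3/10b
5) 1051.095ms=12/5b +131.387ms=3/10b
6) 1182.482ms=27/10b +131.387ms=3/10b
Σ=3b of 3 (137bpm 3/4) — PASS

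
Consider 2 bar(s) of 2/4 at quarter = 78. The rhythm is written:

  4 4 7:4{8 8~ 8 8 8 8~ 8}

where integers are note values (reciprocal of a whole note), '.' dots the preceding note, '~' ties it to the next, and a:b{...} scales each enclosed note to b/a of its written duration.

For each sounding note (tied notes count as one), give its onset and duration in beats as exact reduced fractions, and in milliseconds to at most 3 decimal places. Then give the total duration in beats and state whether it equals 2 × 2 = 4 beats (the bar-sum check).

1) 0.0ms=0b +769.231ms=1b
2) 769.231ms=1b +769.231ms=1b
3) 1538.462ms=2b +219.78ms=2/7b
4) 1758.242ms=16/7b +439.56ms=4/7b
5) 2197.802ms=20/7b +219.78ms=2/7b
6) 2417.582ms=22/7b +219.78ms=2/7b
7) 2637.363ms=24/7b +439.56ms=4/7b
Σ=4b of 4 (78bpm 2/4) — PASS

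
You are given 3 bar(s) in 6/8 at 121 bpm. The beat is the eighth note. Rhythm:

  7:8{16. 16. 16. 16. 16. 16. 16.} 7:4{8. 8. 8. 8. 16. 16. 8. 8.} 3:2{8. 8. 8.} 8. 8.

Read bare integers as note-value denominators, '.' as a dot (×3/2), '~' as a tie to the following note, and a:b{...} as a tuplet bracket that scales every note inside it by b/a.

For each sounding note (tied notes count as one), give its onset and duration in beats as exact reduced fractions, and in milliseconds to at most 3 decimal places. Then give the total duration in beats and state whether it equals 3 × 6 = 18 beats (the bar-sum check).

1) 0.0ms=0b +425.03ms=6/7b
2) 425.03ms=6/7b +425.03ms=6/7b
3) 850.059ms=12/7b +425.03ms=6/7b
4) 1275.089ms=18/7b +425.03ms=6/7b
5) 1700.118ms=24/7b +425.03ms=6/7b
6) 2125.148ms=30/7b +425.03ms=6/7b
7) 2550.177ms=36/7b +425.03ms=6/7b
8) 2975.207ms=6b +425.03ms=6/7b
9) 3400.236ms=48/7b +425.03ms=6/7b
10) 3825.266ms=54/7b +425.03ms=6/7b
11) 4250.295ms=60/7b +425.03ms=6/7b
12) 4675.325ms=66/7b +212.515ms=3/7b
13) 4887.839ms=69/7b +212.515ms=3/7b
14) 5100.354ms=72/7b +425.03ms=6/7b
15) 5525.384ms=78/7b +425.03ms=6/7b
16) 5950.413ms=12b +495.868ms=1b
17) 6446.281ms=13b +495.868ms=1b
18) 6942.149ms=14b +495.868ms=1b
19) 7438.017ms=15b +743.802ms=3/2b
20) 8181.818ms=33/2b +743.802ms=3/2b
Σ=18b of 18 (121bpm 6/8) — PASS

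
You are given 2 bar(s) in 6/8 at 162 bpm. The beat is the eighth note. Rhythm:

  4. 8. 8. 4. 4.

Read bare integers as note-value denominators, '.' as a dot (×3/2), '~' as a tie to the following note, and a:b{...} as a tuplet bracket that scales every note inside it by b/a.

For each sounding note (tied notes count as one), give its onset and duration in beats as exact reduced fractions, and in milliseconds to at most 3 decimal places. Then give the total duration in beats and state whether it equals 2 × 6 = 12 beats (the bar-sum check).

1) 0.0ms=0b +1111.111ms=3b
2) 1111.111ms=3b +555.556ms=3/2b
3) 1666.667ms=9/2b +555.556ms=3/2b
4) 2222.222ms=6b +1111.111ms=3b
5) 3333.333ms=9b +1111.111ms=3b
Σ=12b of 12 (162bpm 6/8) — PASS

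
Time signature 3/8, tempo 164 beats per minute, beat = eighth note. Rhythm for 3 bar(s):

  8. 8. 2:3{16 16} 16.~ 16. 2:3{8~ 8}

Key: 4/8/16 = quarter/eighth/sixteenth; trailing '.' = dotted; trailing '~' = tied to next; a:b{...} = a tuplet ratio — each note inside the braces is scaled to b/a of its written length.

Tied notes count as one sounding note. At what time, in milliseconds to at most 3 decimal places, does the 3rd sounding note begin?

note 3 onset = 3b = 1097.561ms

1. 0.0ms @ 0 + 548.78ms (3/2)
2. 548.78ms @ 3/2 + 548.78ms (3/2)
3. 1097.561ms @ 3 + 274.39ms (3/4)
4. 1371.951ms @ 15/4 + 274.39ms (3/4)
5. 1646.341ms @ 9/2 + 548.78ms (3/2)
6. 2195.122ms @ 6 + 1097.561ms (3)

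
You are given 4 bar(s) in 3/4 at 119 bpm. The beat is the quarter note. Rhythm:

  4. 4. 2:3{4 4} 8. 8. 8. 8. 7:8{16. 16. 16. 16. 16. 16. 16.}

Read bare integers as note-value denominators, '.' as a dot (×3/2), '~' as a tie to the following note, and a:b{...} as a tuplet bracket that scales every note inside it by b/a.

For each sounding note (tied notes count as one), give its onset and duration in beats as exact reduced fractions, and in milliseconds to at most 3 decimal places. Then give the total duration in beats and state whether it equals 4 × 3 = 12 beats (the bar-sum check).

1) 0.0ms=0b +756.303ms=3/2b
2) 756.303ms=3/2b +756.303ms=3/2b
3) 1512.605ms=3b +756.303ms=3/2b
4) 2268.908ms=9/2b +756.303ms=3/2b
5) 3025.21ms=6b +378.151ms=3/4b
6) 3403.361ms=27/4b +378.151ms=3/4b
7) 3781.513ms=15/2b +378.151ms=3/4b
8) 4159.664ms=33/4b +378.151ms=3/4b
9) 4537.815ms=9b +216.086ms=3/7b
10) 4753.902ms=66/7b +216.086ms=3/7b
11) 4969.988ms=69/7b +216.086ms=3/7b
12) 5186.074ms=72/7b +216.086ms=3/7b
13) 5402.161ms=75/7b +216.086ms=3/7b
14) 5618.247ms=78/7b +216.086ms=3/7b
15) 5834.334ms=81/7b +216.086ms=3/7b
Σ=12b of 12 (119bpm 3/4) — PASS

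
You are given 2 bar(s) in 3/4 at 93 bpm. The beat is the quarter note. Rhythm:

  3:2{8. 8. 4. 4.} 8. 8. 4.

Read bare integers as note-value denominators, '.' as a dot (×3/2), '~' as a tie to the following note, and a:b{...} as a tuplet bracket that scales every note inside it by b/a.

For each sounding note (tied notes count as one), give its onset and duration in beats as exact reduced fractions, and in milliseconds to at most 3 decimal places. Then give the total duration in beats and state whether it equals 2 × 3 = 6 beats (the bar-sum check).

1) 0.0ms=0b +322.581ms=1/2b
2) 322.581ms=1/2b +322.581ms=1/2b
3) 645.161ms=1b +645.161ms=1b
4) 1290.323ms=2b +645.161ms=1b
5) 1935.484ms=3b +483.871ms=3/4b
6) 2419.355ms=15/4b +483.871ms=3/4b
7) 2903.226ms=9/2b +967.742ms=3/2b
Σ=6b of 6 (93bpm 3/4) — PASS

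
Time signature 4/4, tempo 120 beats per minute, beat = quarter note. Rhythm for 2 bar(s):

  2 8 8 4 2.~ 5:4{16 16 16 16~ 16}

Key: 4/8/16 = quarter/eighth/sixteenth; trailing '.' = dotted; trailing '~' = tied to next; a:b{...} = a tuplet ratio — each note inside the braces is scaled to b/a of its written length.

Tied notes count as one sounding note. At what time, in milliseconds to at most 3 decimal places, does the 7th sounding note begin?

note 7 onset = 37/5b = 3700.0ms

1. 0.0ms @ 0 + 1000.0ms (2)
2. 1000.0ms @ 2 + 250.0ms (1/2)
3. 1250.0ms @ 5/2 + 250.0ms (1/2)
4. 1500.0ms @ 3 + 500.0ms (1)
5. 2000.0ms @ 4 + 1600.0ms (16/5)
6. 3600.0ms @ 36/5 + 100.0ms (1/5)
7. 3700.0ms @ 37/5 + 100.0ms (1/5)
8. 3800.0ms @ 38/5 + 200.0ms (2/5)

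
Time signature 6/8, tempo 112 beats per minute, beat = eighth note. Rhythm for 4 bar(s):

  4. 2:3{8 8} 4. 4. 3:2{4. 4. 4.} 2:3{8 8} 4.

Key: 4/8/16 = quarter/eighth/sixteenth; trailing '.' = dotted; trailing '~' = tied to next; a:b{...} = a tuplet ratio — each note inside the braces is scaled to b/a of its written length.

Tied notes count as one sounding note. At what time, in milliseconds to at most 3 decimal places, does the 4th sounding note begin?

1. 0.0ms @ 0 + 1607.143ms (3)
2. 1607.143ms @ 3 + 803.571ms (3/2)
3. 2410.714ms @ 9/2 + 803.571ms (3/2)
4. 3214.286ms @ 6 + 1607.143ms (3)
5. 4821.429ms @ 9 + 1607.143ms (3)
6. 6428.571ms @ 12 + 1071.429ms (2)
7. 7500.0ms @ 14 + 1071.429ms (2)
8. 8571.429ms @ 16 + 1071.429ms (2)
9. 9642.857ms @ 18 + 803.571ms (3/2)
10. 10446.429ms @ 39/2 + 803.571ms (3/2)
11. 11250.0ms @ 21 + 1607.143ms (3)

note 4 onset = 6b = 3214.286ms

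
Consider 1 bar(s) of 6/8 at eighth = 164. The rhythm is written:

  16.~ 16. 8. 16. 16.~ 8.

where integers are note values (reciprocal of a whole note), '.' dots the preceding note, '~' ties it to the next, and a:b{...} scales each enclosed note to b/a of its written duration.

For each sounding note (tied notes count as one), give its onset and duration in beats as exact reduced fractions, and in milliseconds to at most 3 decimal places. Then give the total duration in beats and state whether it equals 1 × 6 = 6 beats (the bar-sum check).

1) 0.0ms=0b +548.78ms=3/2b
2) 548.78ms=3/2b +548.78ms=3/2b
3) 1097.561ms=3b +274.39ms=3/4b
4) 1371.951ms=15/4b +823.171ms=9/4b
Σ=6b of 6 (164bpm 6/8) — PASS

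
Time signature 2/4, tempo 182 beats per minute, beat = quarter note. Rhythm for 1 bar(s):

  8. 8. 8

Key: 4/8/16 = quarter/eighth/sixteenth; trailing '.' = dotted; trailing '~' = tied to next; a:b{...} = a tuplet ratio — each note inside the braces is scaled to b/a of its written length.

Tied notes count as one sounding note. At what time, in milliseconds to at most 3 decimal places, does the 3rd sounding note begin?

1. 0.0ms @ 0 + 247.253ms (3/4)
2. 247.253ms @ 3/4 + 247.253ms (3/4)
3. 494.505ms @ 3/2 + 164.835ms (1/2)

note 3 onset = 3/2b = 494.505ms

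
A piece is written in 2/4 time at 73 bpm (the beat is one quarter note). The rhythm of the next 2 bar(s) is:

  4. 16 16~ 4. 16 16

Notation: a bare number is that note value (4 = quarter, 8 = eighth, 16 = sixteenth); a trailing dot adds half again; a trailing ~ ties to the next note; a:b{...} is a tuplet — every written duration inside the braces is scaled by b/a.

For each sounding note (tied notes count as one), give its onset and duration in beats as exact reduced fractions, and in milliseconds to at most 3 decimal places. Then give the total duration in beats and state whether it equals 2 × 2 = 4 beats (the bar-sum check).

1) 0.0ms=0b +1232.877ms=3/2b
2) 1232.877ms=3/2b +205.479ms=1/4b
3) 1438.356ms=7/4b +1438.356ms=7/4b
4) 2876.712ms=7/2b +205.479ms=1/4b
5) 3082.192ms=15/4b +205.479ms=1/4b
Σ=4b of 4 (73bpm 2/4) — PASS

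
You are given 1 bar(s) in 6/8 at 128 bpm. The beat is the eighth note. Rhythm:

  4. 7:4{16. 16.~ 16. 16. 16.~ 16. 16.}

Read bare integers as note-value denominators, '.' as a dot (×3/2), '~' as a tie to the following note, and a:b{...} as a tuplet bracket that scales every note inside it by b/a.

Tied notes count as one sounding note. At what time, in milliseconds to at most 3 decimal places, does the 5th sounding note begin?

note 5 onset = 33/7b = 2209.821ms

1. 0.0ms @ 0 + 1406.25ms (3)
2. 1406.25ms @ 3 + 200.893ms (3/7)
3. 1607.143ms @ 24/7 + 401.786ms (6/7)
4. 2008.929ms @ 30/7 + 200.893ms (3/7)
5. 2209.821ms @ 33/7 + 401.786ms (6/7)
6. 2611.607ms @ 39/7 + 200.893ms (3/7)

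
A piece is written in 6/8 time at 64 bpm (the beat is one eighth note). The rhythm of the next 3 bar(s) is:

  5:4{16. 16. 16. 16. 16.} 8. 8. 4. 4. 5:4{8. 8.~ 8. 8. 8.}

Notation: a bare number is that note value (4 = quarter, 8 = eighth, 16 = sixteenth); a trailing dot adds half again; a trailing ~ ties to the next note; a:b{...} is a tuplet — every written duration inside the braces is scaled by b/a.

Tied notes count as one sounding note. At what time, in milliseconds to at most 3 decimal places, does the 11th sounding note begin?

note 11 onset = 66/5b = 12375.0ms

1. 0.0ms @ 0 + 562.5ms (3/5)
2. 562.5ms @ 3/5 + 562.5ms (3/5)
3. 1125.0ms @ 6/5 + 562.5ms (3/5)
4. 1687.5ms @ 9/5 + 562.5ms (3/5)
5. 2250.0ms @ 12/5 + 562.5ms (3/5)
6. 2812.5ms @ 3 + 1406.25ms (3/2)
7. 4218.75ms @ 9/2 + 1406.25ms (3/2)
8. 5625.0ms @ 6 + 2812.5ms (3)
9. 8437.5ms @ 9 + 2812.5ms (3)
10. 11250.0ms @ 12 + 1125.0ms (6/5)
11. 12375.0ms @ 66/5 + 2250.0ms (12/5)
12. 14625.0ms @ 78/5 + 1125.0ms (6/5)
13. 15750.0ms @ 84/5 + 1125.0ms (6/5)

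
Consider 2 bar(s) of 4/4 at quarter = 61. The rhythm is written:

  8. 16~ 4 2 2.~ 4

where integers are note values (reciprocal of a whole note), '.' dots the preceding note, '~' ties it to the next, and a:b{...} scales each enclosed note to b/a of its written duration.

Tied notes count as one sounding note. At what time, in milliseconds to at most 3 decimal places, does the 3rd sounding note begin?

note 3 onset = 2b = 1967.213ms

1. 0.0ms @ 0 + 737.705ms (3/4)
2. 737.705ms @ 3/4 + 1229.508ms (5/4)
3. 1967.213ms @ 2 + 1967.213ms (2)
4. 3934.426ms @ 4 + 3934.426ms (4)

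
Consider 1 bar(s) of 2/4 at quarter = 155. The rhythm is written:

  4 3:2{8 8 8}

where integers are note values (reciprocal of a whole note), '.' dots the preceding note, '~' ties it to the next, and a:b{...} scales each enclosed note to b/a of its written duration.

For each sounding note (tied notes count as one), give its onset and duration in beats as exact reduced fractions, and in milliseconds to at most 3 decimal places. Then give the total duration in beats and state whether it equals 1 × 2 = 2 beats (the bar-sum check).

1) 0.0ms=0b +387.097ms=1b
2) 387.097ms=1b +129.032ms=1/3b
3) 516.129ms=4/3b +129.032ms=1/3b
4) 645.161ms=5/3b +129.032ms=1/3b
Σ=2b of 2 (155bpm 2/4) — PASS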